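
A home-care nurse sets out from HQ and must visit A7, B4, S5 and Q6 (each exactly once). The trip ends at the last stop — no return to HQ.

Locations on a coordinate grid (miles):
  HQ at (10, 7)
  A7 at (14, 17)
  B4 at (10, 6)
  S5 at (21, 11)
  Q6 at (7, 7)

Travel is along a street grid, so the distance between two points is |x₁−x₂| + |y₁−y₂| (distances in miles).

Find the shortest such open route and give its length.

Shortest open route: 35 miles.

There are 4! = 24 possible orderings.
HQ - A7 - B4 - S5 - Q6: 14+15+16+18 = 63
HQ - A7 - B4 - Q6 - S5: 14+15+4+18 = 51
HQ - A7 - S5 - B4 - Q6: 14+13+16+4 = 47
HQ - A7 - S5 - Q6 - B4: 14+13+18+4 = 49
HQ - A7 - Q6 - B4 - S5: 14+17+4+16 = 51
HQ - A7 - Q6 - S5 - B4: 14+17+18+16 = 65
HQ - B4 - A7 - S5 - Q6: 1+15+13+18 = 47
HQ - B4 - A7 - Q6 - S5: 1+15+17+18 = 51
HQ - B4 - S5 - A7 - Q6: 1+16+13+17 = 47
HQ - B4 - S5 - Q6 - A7: 1+16+18+17 = 52
HQ - B4 - Q6 - A7 - S5: 1+4+17+13 = 35
HQ - B4 - Q6 - S5 - A7: 1+4+18+13 = 36
HQ - S5 - A7 - B4 - Q6: 15+13+15+4 = 47
HQ - S5 - A7 - Q6 - B4: 15+13+17+4 = 49
… (10 more)
The minimum is 35.
One shortest path: HQ → B4 → Q6 → A7 → S5.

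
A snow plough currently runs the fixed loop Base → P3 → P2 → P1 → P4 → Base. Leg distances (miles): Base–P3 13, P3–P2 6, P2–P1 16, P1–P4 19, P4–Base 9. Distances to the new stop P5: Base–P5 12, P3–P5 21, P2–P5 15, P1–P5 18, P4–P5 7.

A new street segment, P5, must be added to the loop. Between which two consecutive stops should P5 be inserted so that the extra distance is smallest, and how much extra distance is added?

Minimum extra distance: 6 miles, inserting P5 between P1 and P4.

Insertion cost between consecutive stops i–j is d(i,P5) + d(P5,j) − d(i,j):
  between Base and P3: 12 + 21 − 13 = 20
  between P3 and P2: 21 + 15 − 6 = 30
  between P2 and P1: 15 + 18 − 16 = 17
  between P1 and P4: 18 + 7 − 19 = 6
  between P4 and Base: 7 + 12 − 9 = 10
Cheapest insertion is between P1 and P4, adding 6.
New total = 63 + 6 = 69.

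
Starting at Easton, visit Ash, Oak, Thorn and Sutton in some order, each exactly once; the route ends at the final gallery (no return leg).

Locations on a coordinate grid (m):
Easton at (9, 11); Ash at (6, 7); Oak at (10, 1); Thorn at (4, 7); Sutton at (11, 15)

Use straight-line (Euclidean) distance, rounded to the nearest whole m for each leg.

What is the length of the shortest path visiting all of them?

Shortest open route: 23 m.

There are 4! = 24 possible orderings.
Easton - Ash - Oak - Thorn - Sutton: 5+7+8+11 = 31
Easton - Ash - Oak - Sutton - Thorn: 5+7+14+11 = 37
Easton - Ash - Thorn - Oak - Sutton: 5+2+8+14 = 29
Easton - Ash - Thorn - Sutton - Oak: 5+2+11+14 = 32
Easton - Ash - Sutton - Oak - Thorn: 5+9+14+8 = 36
Easton - Ash - Sutton - Thorn - Oak: 5+9+11+8 = 33
Easton - Oak - Ash - Thorn - Sutton: 10+7+2+11 = 30
Easton - Oak - Ash - Sutton - Thorn: 10+7+9+11 = 37
Easton - Oak - Thorn - Ash - Sutton: 10+8+2+9 = 29
Easton - Oak - Thorn - Sutton - Ash: 10+8+11+9 = 38
Easton - Oak - Sutton - Ash - Thorn: 10+14+9+2 = 35
Easton - Oak - Sutton - Thorn - Ash: 10+14+11+2 = 37
Easton - Thorn - Ash - Oak - Sutton: 6+2+7+14 = 29
Easton - Thorn - Ash - Sutton - Oak: 6+2+9+14 = 31
… (10 more)
Easton - Sutton - Ash - Thorn - Oak: 4+9+2+8 = 23  ← best
The minimum is 23.
One shortest path: Easton → Sutton → Ash → Thorn → Oak.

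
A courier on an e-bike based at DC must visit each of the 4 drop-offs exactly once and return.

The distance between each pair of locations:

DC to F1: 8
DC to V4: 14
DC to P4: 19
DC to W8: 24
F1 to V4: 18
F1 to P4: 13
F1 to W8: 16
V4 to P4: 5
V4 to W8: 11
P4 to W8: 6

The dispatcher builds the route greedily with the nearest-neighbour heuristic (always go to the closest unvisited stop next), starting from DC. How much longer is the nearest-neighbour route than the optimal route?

DC: F1=8, V4=14, P4=19, W8=24 ⇒ F1
F1: P4=13, W8=16, V4=18 ⇒ P4
P4: V4=5, W8=6 ⇒ V4
V4: W8=11 ⇒ W8
NN route DC → F1 → P4 → V4 → W8 → DC costs 61.
Optimal: DC → F1 → W8 → P4 → V4 → DC costs 49 (by enumerating all 12 distinct tours).
Excess = 61 − 49 = 12.

Excess over optimum: 12.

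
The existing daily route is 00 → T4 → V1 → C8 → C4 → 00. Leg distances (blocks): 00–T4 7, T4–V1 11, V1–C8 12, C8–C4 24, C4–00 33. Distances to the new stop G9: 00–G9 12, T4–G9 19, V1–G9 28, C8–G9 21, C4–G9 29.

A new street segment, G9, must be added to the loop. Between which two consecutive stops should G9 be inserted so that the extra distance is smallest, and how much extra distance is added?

Insertion cost between consecutive stops i–j is d(i,G9) + d(G9,j) − d(i,j):
  between 00 and T4: 12 + 19 − 7 = 24
  between T4 and V1: 19 + 28 − 11 = 36
  between V1 and C8: 28 + 21 − 12 = 37
  between C8 and C4: 21 + 29 − 24 = 26
  between C4 and 00: 29 + 12 − 33 = 8
Cheapest insertion is between C4 and 00, adding 8.
New total = 87 + 8 = 95.

Adding 8 blocks by placing G9 on the C4–00 leg.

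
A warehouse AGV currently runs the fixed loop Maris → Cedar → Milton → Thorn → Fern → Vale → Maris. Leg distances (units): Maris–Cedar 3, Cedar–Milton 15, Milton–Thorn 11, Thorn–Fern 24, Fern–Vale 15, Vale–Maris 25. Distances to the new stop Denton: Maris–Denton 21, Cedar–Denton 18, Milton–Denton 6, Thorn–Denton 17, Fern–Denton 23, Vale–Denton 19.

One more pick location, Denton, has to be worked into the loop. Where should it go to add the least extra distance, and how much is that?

Adding 9 by placing Denton on the Cedar–Milton leg.

Insertion cost between consecutive stops i–j is d(i,Denton) + d(Denton,j) − d(i,j):
  between Maris and Cedar: 21 + 18 − 3 = 36
  between Cedar and Milton: 18 + 6 − 15 = 9
  between Milton and Thorn: 6 + 17 − 11 = 12
  between Thorn and Fern: 17 + 23 − 24 = 16
  between Fern and Vale: 23 + 19 − 15 = 27
  between Vale and Maris: 19 + 21 − 25 = 15
Cheapest insertion is between Cedar and Milton, adding 9.
New total = 93 + 9 = 102.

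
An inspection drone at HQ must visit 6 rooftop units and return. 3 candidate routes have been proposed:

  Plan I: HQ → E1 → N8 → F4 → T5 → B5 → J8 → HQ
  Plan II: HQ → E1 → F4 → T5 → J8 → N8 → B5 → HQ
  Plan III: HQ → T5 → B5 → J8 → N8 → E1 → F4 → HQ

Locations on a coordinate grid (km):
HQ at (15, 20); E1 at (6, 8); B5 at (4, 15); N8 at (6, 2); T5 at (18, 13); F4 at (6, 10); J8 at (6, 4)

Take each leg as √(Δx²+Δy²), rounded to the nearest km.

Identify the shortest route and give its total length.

Plan I: 15 + 6 + 8 + 12 + 14 + 11 + 18 = 84
Plan II: 15 + 2 + 12 + 15 + 2 + 13 + 12 = 71
Plan III: 8 + 14 + 11 + 2 + 6 + 2 + 13 = 56

Shortest is Plan III, total 56 km.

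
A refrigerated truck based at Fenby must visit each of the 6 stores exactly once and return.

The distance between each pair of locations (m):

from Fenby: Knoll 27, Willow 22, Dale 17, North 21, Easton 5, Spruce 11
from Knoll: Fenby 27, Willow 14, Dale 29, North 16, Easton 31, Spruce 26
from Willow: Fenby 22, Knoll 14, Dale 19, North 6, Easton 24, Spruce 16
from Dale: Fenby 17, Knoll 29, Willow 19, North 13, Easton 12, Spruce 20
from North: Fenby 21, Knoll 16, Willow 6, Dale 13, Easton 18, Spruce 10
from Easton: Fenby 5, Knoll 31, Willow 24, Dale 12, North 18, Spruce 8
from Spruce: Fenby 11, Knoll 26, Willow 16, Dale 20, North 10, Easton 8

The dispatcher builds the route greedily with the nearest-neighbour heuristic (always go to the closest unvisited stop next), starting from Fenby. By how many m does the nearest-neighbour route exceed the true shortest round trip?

Fenby: Easton=5, Spruce=11, Dale=17, North=21, Willow=22, Knoll=27 ⇒ Easton
Easton: Spruce=8, Dale=12, North=18, Willow=24, Knoll=31 ⇒ Spruce
Spruce: North=10, Willow=16, Dale=20, Knoll=26 ⇒ North
North: Willow=6, Dale=13, Knoll=16 ⇒ Willow
Willow: Knoll=14, Dale=19 ⇒ Knoll
Knoll: Dale=29 ⇒ Dale
NN route Fenby → Easton → Spruce → North → Willow → Knoll → Dale → Fenby costs 89.
Optimal: Fenby → Easton → Dale → Knoll → Willow → North → Spruce → Fenby costs 87 (by enumerating all 360 distinct tours).
Excess = 89 − 87 = 2.

Excess over optimum: 2 m.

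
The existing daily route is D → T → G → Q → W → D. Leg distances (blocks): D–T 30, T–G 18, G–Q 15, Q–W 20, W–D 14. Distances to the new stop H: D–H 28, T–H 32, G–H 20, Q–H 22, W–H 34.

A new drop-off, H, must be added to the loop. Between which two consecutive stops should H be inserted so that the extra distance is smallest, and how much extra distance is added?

Insertion cost between consecutive stops i–j is d(i,H) + d(H,j) − d(i,j):
  between D and T: 28 + 32 − 30 = 30
  between T and G: 32 + 20 − 18 = 34
  between G and Q: 20 + 22 − 15 = 27
  between Q and W: 22 + 34 − 20 = 36
  between W and D: 34 + 28 − 14 = 48
Cheapest insertion is between G and Q, adding 27.
New total = 97 + 27 = 124.

+27 blocks — insert H between G and Q.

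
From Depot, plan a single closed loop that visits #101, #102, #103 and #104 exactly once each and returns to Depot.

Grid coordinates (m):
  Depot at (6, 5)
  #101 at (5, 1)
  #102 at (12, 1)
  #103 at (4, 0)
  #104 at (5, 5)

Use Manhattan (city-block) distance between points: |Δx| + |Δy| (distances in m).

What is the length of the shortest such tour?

There are 12 distinct closed tours to check (reversals are equivalent).
Depot → #101 → #102 → #103 → #104 → Depot: 5+7+9+6+1 = 28
Depot → #101 → #102 → #104 → #103 → Depot: 5+7+11+6+7 = 36
Depot → #101 → #103 → #102 → #104 → Depot: 5+2+9+11+1 = 28
Depot → #101 → #103 → #104 → #102 → Depot: 5+2+6+11+10 = 34
Depot → #101 → #104 → #102 → #103 → Depot: 5+4+11+9+7 = 36
Depot → #101 → #104 → #103 → #102 → Depot: 5+4+6+9+10 = 34
Depot → #102 → #101 → #103 → #104 → Depot: 10+7+2+6+1 = 26
Depot → #102 → #101 → #104 → #103 → Depot: 10+7+4+6+7 = 34
Depot → #102 → #103 → #101 → #104 → Depot: 10+9+2+4+1 = 26
Depot → #102 → #104 → #101 → #103 → Depot: 10+11+4+2+7 = 34
Depot → #103 → #101 → #102 → #104 → Depot: 7+2+7+11+1 = 28
Depot → #103 → #102 → #101 → #104 → Depot: 7+9+7+4+1 = 28
The minimum is 26.
One optimal route: Depot → #102 → #101 → #103 → #104 → Depot (or its reverse).

26 m — the shortest possible round trip.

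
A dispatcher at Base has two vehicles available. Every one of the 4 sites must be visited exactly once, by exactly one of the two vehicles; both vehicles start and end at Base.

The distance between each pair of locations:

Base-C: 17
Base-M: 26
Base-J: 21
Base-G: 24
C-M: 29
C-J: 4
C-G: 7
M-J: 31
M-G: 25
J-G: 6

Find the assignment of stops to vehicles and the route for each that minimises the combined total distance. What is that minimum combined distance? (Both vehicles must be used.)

103 — the smallest possible combined total.

Try each way of splitting the stops between the two vehicles (each non-empty) and, for each split, find the best tour for each vehicle:
  {C} + {M, J, G}: 34 + 78 = 112
  {M} + {C, J, G}: 52 + 51 = 103
  {C, M} + {J, G}: 72 + 51 = 123
  {J} + {C, M, G}: 42 + 75 = 117
  {C, J} + {M, G}: 42 + 75 = 117
  {M, J} + {C, G}: 78 + 48 = 126
  … (7 splits in total)
Best: vehicle 1 Base → M → Base = 52; vehicle 2 Base → C → J → G → Base = 51; combined 103.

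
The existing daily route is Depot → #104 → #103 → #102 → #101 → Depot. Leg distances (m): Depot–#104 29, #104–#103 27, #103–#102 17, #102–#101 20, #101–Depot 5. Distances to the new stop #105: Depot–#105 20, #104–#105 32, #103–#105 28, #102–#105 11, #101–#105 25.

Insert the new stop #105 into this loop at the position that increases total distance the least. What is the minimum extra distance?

Insertion cost between consecutive stops i–j is d(i,#105) + d(#105,j) − d(i,j):
  between Depot and #104: 20 + 32 − 29 = 23
  between #104 and #103: 32 + 28 − 27 = 33
  between #103 and #102: 28 + 11 − 17 = 22
  between #102 and #101: 11 + 25 − 20 = 16
  between #101 and Depot: 25 + 20 − 5 = 40
Cheapest insertion is between #102 and #101, adding 16.
New total = 98 + 16 = 114.

Minimum extra distance: 16 m, inserting #105 between #102 and #101.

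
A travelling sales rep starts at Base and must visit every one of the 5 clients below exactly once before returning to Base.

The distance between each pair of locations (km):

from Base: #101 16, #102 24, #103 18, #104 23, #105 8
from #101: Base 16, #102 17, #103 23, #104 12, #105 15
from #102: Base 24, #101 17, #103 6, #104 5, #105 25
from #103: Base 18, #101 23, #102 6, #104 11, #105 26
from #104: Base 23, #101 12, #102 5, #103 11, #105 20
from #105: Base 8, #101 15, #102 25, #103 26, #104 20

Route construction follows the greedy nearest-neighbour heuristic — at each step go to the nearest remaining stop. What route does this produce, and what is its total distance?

From Base: distances to unvisited — #105=8, #101=16, #103=18, #104=23, #102=24. Nearest is #105 (8).
From #105: distances to unvisited — #101=15, #104=20, #102=25, #103=26. Nearest is #101 (15).
From #101: distances to unvisited — #104=12, #102=17, #103=23. Nearest is #104 (12).
From #104: distances to unvisited — #102=5, #103=11. Nearest is #102 (5).
From #102: distances to unvisited — #103=6. Nearest is #103 (6).
Return #103→Base: 18.
Total = 8 + 15 + 12 + 5 + 6 + 18 = 64.

Nearest-neighbour total = 64 km; route Base → #105 → #101 → #104 → #102 → #103 → Base.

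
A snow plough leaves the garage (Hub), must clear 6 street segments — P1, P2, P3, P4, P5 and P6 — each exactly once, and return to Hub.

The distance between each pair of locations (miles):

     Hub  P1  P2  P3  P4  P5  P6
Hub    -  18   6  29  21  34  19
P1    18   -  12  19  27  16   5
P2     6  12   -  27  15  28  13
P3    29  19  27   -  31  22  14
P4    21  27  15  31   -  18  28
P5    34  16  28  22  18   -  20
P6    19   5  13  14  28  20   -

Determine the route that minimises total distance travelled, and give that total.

Shortest round trip = 98 miles.

There are 360 distinct closed tours to check (reversals are equivalent).
Hub-P1-P2-P3-P4-P5-P6-Hub: 18+12+27+31+18+20+19 = 145
Hub-P1-P2-P3-P4-P6-P5-Hub: 18+12+27+31+28+20+34 = 170
Hub-P1-P2-P3-P5-P4-P6-Hub: 18+12+27+22+18+28+19 = 144
Hub-P1-P2-P3-P5-P6-P4-Hub: 18+12+27+22+20+28+21 = 148
Hub-P1-P2-P3-P6-P4-P5-Hub: 18+12+27+14+28+18+34 = 151
Hub-P1-P2-P3-P6-P5-P4-Hub: 18+12+27+14+20+18+21 = 130
Hub-P1-P2-P4-P3-P5-P6-Hub: 18+12+15+31+22+20+19 = 137
Hub-P1-P2-P4-P3-P6-P5-Hub: 18+12+15+31+14+20+34 = 144
… (352 more)
Hub-P1-P6-P3-P5-P4-P2-Hub: 18+5+14+22+18+15+6 = 98  ← best
The minimum is 98.
One optimal route: Hub → P1 → P6 → P3 → P5 → P4 → P2 → Hub (or its reverse).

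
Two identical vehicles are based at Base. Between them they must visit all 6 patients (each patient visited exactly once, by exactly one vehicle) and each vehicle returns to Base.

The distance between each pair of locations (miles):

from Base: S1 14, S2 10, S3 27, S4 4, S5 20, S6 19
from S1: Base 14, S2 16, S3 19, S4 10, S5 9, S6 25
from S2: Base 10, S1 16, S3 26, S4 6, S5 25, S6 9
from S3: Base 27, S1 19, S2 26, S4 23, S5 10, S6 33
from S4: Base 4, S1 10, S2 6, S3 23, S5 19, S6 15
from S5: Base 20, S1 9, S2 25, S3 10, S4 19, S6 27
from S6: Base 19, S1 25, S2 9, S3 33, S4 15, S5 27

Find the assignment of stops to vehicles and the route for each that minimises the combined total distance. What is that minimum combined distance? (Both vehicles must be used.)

Check every non-empty split of the stops between the two vehicles; for each half take its own optimal tour:
  {S1} + {S2, S3, S4, S5, S6}: 28 + 82 = 110
  {S2} + {S1, S3, S4, S5, S6}: 20 + 85 = 105
  {S1, S2} + {S3, S4, S5, S6}: 40 + 82 = 122
  {S3} + {S1, S2, S4, S5, S6}: 54 + 69 = 123
  {S1, S3} + {S2, S4, S5, S6}: 60 + 66 = 126
  {S2, S3} + {S1, S4, S5, S6}: 63 + 69 = 132
  … (31 splits in total)
  {S4} + {S1, S2, S3, S5, S6}: 8 + 85 = 93  ← best
Best: vehicle 1 Base → S4 → Base = 8; vehicle 2 Base → S1 → S5 → S3 → S6 → S2 → Base = 85; combined 93.

93 miles — the smallest possible combined total.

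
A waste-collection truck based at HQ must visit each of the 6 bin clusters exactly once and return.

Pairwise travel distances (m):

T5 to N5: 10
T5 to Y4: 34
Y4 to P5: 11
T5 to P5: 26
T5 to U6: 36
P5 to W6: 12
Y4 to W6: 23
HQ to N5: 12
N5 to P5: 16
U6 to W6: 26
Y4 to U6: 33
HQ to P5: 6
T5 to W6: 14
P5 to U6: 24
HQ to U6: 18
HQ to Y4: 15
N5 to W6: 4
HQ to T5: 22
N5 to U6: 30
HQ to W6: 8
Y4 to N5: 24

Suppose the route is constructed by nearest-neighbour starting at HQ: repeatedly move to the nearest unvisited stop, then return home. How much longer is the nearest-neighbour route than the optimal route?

The nearest-neighbour route is 2 m longer than optimal.

From HQ: P5=6, W6=8, N5=12, Y4=15, U6=18, T5=22 → choose P5 (6).
From P5: Y4=11, W6=12, N5=16, U6=24, T5=26 → choose Y4 (11).
From Y4: W6=23, N5=24, U6=33, T5=34 → choose W6 (23).
From W6: N5=4, T5=14, U6=26 → choose N5 (4).
From N5: T5=10, U6=30 → choose T5 (10).
From T5: U6=36 → choose U6 (36).
NN route HQ → P5 → Y4 → W6 → N5 → T5 → U6 → HQ costs 108.
Optimal: HQ → Y4 → P5 → W6 → N5 → T5 → U6 → HQ costs 106 (by enumerating all 360 distinct tours).
Excess = 108 − 106 = 2.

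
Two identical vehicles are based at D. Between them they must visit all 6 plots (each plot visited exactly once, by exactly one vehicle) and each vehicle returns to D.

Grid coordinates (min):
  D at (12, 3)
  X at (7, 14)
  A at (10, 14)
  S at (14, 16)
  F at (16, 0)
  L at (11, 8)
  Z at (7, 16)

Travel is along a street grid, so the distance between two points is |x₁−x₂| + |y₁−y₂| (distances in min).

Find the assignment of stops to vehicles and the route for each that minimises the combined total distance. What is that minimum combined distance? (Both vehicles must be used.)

Try each way of splitting the stops between the two vehicles (each non-empty) and, for each split, find the best tour for each vehicle:
  {X} + {A, S, F, L, Z}: 32 + 50 = 82
  {A} + {X, S, F, L, Z}: 26 + 50 = 76
  {X, A} + {S, F, L, Z}: 32 + 50 = 82
  {S} + {X, A, F, L, Z}: 30 + 50 = 80
  {X, S} + {A, F, L, Z}: 40 + 50 = 90
  {A, S} + {X, F, L, Z}: 34 + 50 = 84
  … (31 splits in total)
  {F} + {X, A, S, L, Z}: 14 + 40 = 54  ← best
Best: vehicle 1 D → F → D = 14; vehicle 2 D → S → Z → X → A → L → D = 40; combined 54.

54 min — the smallest possible combined total.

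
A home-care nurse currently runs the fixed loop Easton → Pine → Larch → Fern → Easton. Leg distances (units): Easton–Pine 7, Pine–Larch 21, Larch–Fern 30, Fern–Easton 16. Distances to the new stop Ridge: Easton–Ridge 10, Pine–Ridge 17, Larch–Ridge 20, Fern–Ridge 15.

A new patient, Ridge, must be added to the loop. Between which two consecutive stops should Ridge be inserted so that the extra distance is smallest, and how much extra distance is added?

Adding 5 by placing Ridge on the Larch–Fern leg.

Insertion cost between consecutive stops i–j is d(i,Ridge) + d(Ridge,j) − d(i,j):
  between Easton and Pine: 10 + 17 − 7 = 20
  between Pine and Larch: 17 + 20 − 21 = 16
  between Larch and Fern: 20 + 15 − 30 = 5
  between Fern and Easton: 15 + 10 − 16 = 9
Cheapest insertion is between Larch and Fern, adding 5.
New total = 74 + 5 = 79.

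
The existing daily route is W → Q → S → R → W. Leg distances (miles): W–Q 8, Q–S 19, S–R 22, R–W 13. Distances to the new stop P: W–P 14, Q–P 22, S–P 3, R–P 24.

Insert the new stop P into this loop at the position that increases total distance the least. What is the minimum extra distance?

Insertion cost between consecutive stops i–j is d(i,P) + d(P,j) − d(i,j):
  between W and Q: 14 + 22 − 8 = 28
  between Q and S: 22 + 3 − 19 = 6
  between S and R: 3 + 24 − 22 = 5
  between R and W: 24 + 14 − 13 = 25
Cheapest insertion is between S and R, adding 5.
New total = 62 + 5 = 67.

Minimum extra distance: 5 miles, inserting P between S and R.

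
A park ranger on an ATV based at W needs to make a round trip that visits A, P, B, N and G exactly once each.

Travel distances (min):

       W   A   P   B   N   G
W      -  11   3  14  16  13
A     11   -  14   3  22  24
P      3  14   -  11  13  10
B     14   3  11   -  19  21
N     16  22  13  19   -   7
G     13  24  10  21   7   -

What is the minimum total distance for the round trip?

Minimum total distance: 53 min.

With 5 stops there are 5!/2 = 60 distinct round trips (a route and its reverse cost the same).
W → A → P → B → N → G → W: 11+14+11+19+7+13 = 75
W → A → P → B → G → N → W: 11+14+11+21+7+16 = 80
W → A → P → N → B → G → W: 11+14+13+19+21+13 = 91
W → A → P → N → G → B → W: 11+14+13+7+21+14 = 80
W → A → P → G → B → N → W: 11+14+10+21+19+16 = 91
W → A → P → G → N → B → W: 11+14+10+7+19+14 = 75
W → A → B → P → N → G → W: 11+3+11+13+7+13 = 58
W → A → B → P → G → N → W: 11+3+11+10+7+16 = 58
W → A → B → N → P → G → W: 11+3+19+13+10+13 = 69
W → A → B → N → G → P → W: 11+3+19+7+10+3 = 53
W → A → B → G → P → N → W: 11+3+21+10+13+16 = 74
W → A → B → G → N → P → W: 11+3+21+7+13+3 = 58
W → A → N → P → B → G → W: 11+22+13+11+21+13 = 91
W → A → N → P → G → B → W: 11+22+13+10+21+14 = 91
… (46 more)
The minimum is 53.
One optimal route: W → A → B → N → G → P → W (or its reverse).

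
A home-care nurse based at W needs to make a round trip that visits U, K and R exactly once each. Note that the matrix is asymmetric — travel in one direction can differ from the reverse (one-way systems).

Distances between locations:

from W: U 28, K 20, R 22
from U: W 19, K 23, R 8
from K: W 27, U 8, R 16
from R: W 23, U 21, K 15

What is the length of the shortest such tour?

W - U - K - R - W: 28+23+16+23 = 90
W - U - R - K - W: 28+8+15+27 = 78
W - K - U - R - W: 20+8+8+23 = 59
W - K - R - U - W: 20+16+21+19 = 76
W - R - U - K - W: 22+21+23+27 = 93
W - R - K - U - W: 22+15+8+19 = 64
The minimum is 59.
One optimal route: W → K → U → R → W.

Shortest round trip = 59.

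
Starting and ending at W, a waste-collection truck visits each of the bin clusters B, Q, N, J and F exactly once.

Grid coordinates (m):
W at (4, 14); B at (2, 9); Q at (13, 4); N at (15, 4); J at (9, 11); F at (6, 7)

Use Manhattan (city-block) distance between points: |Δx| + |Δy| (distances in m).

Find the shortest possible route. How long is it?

W - B - Q - N - J - F - W: 7+16+2+13+7+9 = 54
W - B - Q - N - F - J - W: 7+16+2+12+7+8 = 52
W - B - Q - J - N - F - W: 7+16+11+13+12+9 = 68
W - B - Q - J - F - N - W: 7+16+11+7+12+21 = 74
W - B - Q - F - N - J - W: 7+16+10+12+13+8 = 66
W - B - Q - F - J - N - W: 7+16+10+7+13+21 = 74
W - B - N - Q - J - F - W: 7+18+2+11+7+9 = 54
W - B - N - Q - F - J - W: 7+18+2+10+7+8 = 52
W - B - N - J - Q - F - W: 7+18+13+11+10+9 = 68
W - B - N - J - F - Q - W: 7+18+13+7+10+19 = 74
W - B - N - F - Q - J - W: 7+18+12+10+11+8 = 66
W - B - N - F - J - Q - W: 7+18+12+7+11+19 = 74
W - B - J - Q - N - F - W: 7+9+11+2+12+9 = 50
W - B - J - Q - F - N - W: 7+9+11+10+12+21 = 70
… (46 more)
W - B - F - Q - N - J - W: 7+6+10+2+13+8 = 46  ← best
The minimum is 46.
One optimal route: W → B → F → Q → N → J → W (or its reverse).

Shortest round trip = 46 m.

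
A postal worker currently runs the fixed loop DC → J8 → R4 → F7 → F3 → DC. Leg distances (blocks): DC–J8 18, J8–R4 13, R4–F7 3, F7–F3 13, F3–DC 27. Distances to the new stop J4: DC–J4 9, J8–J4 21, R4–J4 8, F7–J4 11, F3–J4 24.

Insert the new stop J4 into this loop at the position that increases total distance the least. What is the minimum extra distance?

Insertion cost between consecutive stops i–j is d(i,J4) + d(J4,j) − d(i,j):
  between DC and J8: 9 + 21 − 18 = 12
  between J8 and R4: 21 + 8 − 13 = 16
  between R4 and F7: 8 + 11 − 3 = 16
  between F7 and F3: 11 + 24 − 13 = 22
  between F3 and DC: 24 + 9 − 27 = 6
Cheapest insertion is between F3 and DC, adding 6.
New total = 74 + 6 = 80.

+6 blocks — insert J4 between F3 and DC.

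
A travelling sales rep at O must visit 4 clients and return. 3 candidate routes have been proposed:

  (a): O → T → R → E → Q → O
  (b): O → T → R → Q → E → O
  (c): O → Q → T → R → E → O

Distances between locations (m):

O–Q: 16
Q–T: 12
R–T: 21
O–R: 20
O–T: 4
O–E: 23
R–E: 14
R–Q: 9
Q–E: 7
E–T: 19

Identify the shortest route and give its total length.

62 m — (a) is the shortest.

(a): 4 + 21 + 14 + 7 + 16 = 62
(b): 4 + 21 + 9 + 7 + 23 = 64
(c): 16 + 12 + 21 + 14 + 23 = 86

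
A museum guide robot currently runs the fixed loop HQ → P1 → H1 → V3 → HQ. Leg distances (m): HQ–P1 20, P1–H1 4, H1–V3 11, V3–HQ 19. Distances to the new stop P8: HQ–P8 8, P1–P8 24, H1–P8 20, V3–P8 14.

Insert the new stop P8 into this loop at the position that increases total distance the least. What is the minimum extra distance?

Minimum extra distance: 3 m, inserting P8 between V3 and HQ.

Insertion cost between consecutive stops i–j is d(i,P8) + d(P8,j) − d(i,j):
  between HQ and P1: 8 + 24 − 20 = 12
  between P1 and H1: 24 + 20 − 4 = 40
  between H1 and V3: 20 + 14 − 11 = 23
  between V3 and HQ: 14 + 8 − 19 = 3
Cheapest insertion is between V3 and HQ, adding 3.
New total = 54 + 3 = 57.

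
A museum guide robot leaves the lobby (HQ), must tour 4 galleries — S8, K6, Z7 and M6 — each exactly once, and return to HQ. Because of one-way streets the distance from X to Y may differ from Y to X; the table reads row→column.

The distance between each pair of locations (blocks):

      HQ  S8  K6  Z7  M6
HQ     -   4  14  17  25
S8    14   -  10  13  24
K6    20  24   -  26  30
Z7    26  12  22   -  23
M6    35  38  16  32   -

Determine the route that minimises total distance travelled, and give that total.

76 blocks — the shortest possible round trip.

HQ → S8 → K6 → Z7 → M6 → HQ: 4+10+26+23+35 = 98
HQ → S8 → K6 → M6 → Z7 → HQ: 4+10+30+32+26 = 102
HQ → S8 → Z7 → K6 → M6 → HQ: 4+13+22+30+35 = 104
HQ → S8 → Z7 → M6 → K6 → HQ: 4+13+23+16+20 = 76
HQ → S8 → M6 → K6 → Z7 → HQ: 4+24+16+26+26 = 96
HQ → S8 → M6 → Z7 → K6 → HQ: 4+24+32+22+20 = 102
HQ → K6 → S8 → Z7 → M6 → HQ: 14+24+13+23+35 = 109
HQ → K6 → S8 → M6 → Z7 → HQ: 14+24+24+32+26 = 120
HQ → K6 → Z7 → S8 → M6 → HQ: 14+26+12+24+35 = 111
HQ → K6 → Z7 → M6 → S8 → HQ: 14+26+23+38+14 = 115
HQ → K6 → M6 → S8 → Z7 → HQ: 14+30+38+13+26 = 121
HQ → K6 → M6 → Z7 → S8 → HQ: 14+30+32+12+14 = 102
HQ → Z7 → S8 → K6 → M6 → HQ: 17+12+10+30+35 = 104
HQ → Z7 → S8 → M6 → K6 → HQ: 17+12+24+16+20 = 89
… (10 more)
The minimum is 76.
One optimal route: HQ → S8 → Z7 → M6 → K6 → HQ.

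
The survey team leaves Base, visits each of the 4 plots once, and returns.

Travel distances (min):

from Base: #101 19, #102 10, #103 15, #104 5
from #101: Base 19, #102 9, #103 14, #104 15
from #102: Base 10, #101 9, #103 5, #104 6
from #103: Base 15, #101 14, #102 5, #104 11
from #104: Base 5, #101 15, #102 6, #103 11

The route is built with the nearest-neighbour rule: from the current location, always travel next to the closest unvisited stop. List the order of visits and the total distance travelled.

49 min along Base → #104 → #102 → #103 → #101 → Base.

At Base the remaining stops are #104 5, #102 10, #103 15, #101 19; go to #104.
At #104 the remaining stops are #102 6, #103 11, #101 15; go to #102.
At #102 the remaining stops are #103 5, #101 9; go to #103.
At #103 the remaining stops are #101 14; go to #101.
Return #101→Base: 19.
Total = 5 + 6 + 5 + 14 + 19 = 49.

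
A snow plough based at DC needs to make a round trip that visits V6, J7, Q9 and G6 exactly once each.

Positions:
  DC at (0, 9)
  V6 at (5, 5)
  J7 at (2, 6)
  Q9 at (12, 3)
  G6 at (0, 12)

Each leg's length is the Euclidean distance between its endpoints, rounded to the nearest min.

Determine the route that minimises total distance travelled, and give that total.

Minimum total distance: 32 min.

There are 12 distinct closed tours to check (reversals are equivalent).
DC→V6→J7→Q9→G6→DC: 6+3+10+15+3 = 37
DC→V6→J7→G6→Q9→DC: 6+3+6+15+13 = 43
DC→V6→Q9→J7→G6→DC: 6+7+10+6+3 = 32
DC→V6→Q9→G6→J7→DC: 6+7+15+6+4 = 38
DC→V6→G6→J7→Q9→DC: 6+9+6+10+13 = 44
DC→V6→G6→Q9→J7→DC: 6+9+15+10+4 = 44
DC→J7→V6→Q9→G6→DC: 4+3+7+15+3 = 32
DC→J7→V6→G6→Q9→DC: 4+3+9+15+13 = 44
DC→J7→Q9→V6→G6→DC: 4+10+7+9+3 = 33
DC→J7→G6→V6→Q9→DC: 4+6+9+7+13 = 39
DC→Q9→V6→J7→G6→DC: 13+7+3+6+3 = 32
DC→Q9→J7→V6→G6→DC: 13+10+3+9+3 = 38
The minimum is 32.
One optimal route: DC → V6 → Q9 → J7 → G6 → DC (or its reverse).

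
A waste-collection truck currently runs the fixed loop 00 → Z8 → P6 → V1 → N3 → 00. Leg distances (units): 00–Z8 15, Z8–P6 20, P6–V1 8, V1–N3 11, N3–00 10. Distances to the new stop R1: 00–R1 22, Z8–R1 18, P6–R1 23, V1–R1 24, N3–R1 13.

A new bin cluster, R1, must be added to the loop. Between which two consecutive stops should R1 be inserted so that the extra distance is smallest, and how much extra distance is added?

+21 — insert R1 between Z8 and P6.

Insertion cost between consecutive stops i–j is d(i,R1) + d(R1,j) − d(i,j):
  between 00 and Z8: 22 + 18 − 15 = 25
  between Z8 and P6: 18 + 23 − 20 = 21
  between P6 and V1: 23 + 24 − 8 = 39
  between V1 and N3: 24 + 13 − 11 = 26
  between N3 and 00: 13 + 22 − 10 = 25
Cheapest insertion is between Z8 and P6, adding 21.
New total = 64 + 21 = 85.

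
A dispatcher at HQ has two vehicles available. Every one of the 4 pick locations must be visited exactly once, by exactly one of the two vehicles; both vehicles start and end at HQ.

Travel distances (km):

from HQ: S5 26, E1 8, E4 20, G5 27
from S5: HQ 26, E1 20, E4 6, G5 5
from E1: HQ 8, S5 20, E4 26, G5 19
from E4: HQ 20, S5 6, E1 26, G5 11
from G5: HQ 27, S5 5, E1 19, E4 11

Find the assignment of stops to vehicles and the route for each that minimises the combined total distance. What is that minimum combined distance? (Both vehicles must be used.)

Minimum combined distance: 74 km.

Check every non-empty split of the stops between the two vehicles; for each half take its own optimal tour:
  {S5} + {E1, E4, G5}: 52 + 58 = 110
  {E1} + {S5, E4, G5}: 16 + 58 = 74
  {S5, E1} + {E4, G5}: 54 + 58 = 112
  {E4} + {S5, E1, G5}: 40 + 58 = 98
  {S5, E4} + {E1, G5}: 52 + 54 = 106
  {E1, E4} + {S5, G5}: 54 + 58 = 112
  … (7 splits in total)
Best: vehicle 1 HQ → E1 → HQ = 16; vehicle 2 HQ → E4 → S5 → G5 → HQ = 58; combined 74.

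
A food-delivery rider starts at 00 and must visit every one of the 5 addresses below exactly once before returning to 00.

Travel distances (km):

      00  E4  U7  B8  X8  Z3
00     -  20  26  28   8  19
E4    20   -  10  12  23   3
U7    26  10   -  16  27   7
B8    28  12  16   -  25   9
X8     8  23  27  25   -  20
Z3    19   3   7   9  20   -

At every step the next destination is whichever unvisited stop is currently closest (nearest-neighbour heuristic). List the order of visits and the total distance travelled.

Total distance 85 km via the nearest-neighbour route 00 → X8 → Z3 → E4 → U7 → B8 → 00.

At 00 the remaining stops are X8 8, Z3 19, E4 20, U7 26, B8 28; go to X8.
At X8 the remaining stops are Z3 20, E4 23, B8 25, U7 27; go to Z3.
At Z3 the remaining stops are E4 3, U7 7, B8 9; go to E4.
At E4 the remaining stops are U7 10, B8 12; go to U7.
At U7 the remaining stops are B8 16; go to B8.
Return B8→00: 28.
Total = 8 + 20 + 3 + 10 + 16 + 28 = 85.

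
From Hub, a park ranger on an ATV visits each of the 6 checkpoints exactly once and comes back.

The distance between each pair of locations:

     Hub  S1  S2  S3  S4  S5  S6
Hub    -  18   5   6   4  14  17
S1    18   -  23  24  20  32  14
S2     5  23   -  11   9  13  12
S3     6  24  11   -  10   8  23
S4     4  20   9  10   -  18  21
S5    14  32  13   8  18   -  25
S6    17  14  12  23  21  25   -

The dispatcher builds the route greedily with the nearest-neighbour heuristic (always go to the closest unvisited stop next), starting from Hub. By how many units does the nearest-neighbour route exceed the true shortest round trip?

Excess over optimum: 12.

Hub: S4=4, S2=5, S3=6, S5=14, S6=17, S1=18 ⇒ S4
S4: S2=9, S3=10, S5=18, S1=20, S6=21 ⇒ S2
S2: S3=11, S6=12, S5=13, S1=23 ⇒ S3
S3: S5=8, S6=23, S1=24 ⇒ S5
S5: S6=25, S1=32 ⇒ S6
S6: S1=14 ⇒ S1
NN route Hub → S4 → S2 → S3 → S5 → S6 → S1 → Hub costs 89.
Optimal: Hub → S3 → S5 → S2 → S6 → S1 → S4 → Hub costs 77 (by enumerating all 360 distinct tours).
Excess = 89 − 77 = 12.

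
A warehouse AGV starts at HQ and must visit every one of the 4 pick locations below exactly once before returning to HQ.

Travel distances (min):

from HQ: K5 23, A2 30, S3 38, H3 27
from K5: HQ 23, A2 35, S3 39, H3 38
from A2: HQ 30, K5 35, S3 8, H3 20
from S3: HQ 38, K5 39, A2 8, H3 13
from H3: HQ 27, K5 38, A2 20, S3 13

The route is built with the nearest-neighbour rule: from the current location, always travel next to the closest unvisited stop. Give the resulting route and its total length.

Nearest-neighbour total = 106 min; route HQ → K5 → A2 → S3 → H3 → HQ.

At HQ the remaining stops are K5 23, H3 27, A2 30, S3 38; go to K5.
At K5 the remaining stops are A2 35, H3 38, S3 39; go to A2.
At A2 the remaining stops are S3 8, H3 20; go to S3.
At S3 the remaining stops are H3 13; go to H3.
Return H3→HQ: 27.
Total = 23 + 35 + 8 + 13 + 27 = 106.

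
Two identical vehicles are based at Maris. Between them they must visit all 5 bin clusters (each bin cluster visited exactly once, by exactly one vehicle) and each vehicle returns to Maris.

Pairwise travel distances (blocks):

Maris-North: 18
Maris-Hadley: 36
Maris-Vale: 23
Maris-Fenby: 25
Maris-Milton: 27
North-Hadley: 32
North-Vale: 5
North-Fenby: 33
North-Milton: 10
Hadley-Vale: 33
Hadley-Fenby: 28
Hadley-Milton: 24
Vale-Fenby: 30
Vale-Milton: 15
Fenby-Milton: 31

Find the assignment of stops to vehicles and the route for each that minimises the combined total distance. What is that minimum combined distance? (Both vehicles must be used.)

Minimum combined distance: 148 blocks.

Try each way of splitting the stops between the two vehicles (each non-empty) and, for each split, find the best tour for each vehicle:
  {North} + {Hadley, Vale, Fenby, Milton}: 36 + 115 = 151
  {Hadley} + {North, Vale, Fenby, Milton}: 72 + 94 = 166
  {North, Hadley} + {Vale, Fenby, Milton}: 86 + 94 = 180
  {Vale} + {North, Hadley, Fenby, Milton}: 46 + 105 = 151
  {North, Vale} + {Hadley, Fenby, Milton}: 46 + 104 = 150
  {Hadley, Vale} + {North, Fenby, Milton}: 92 + 84 = 176
  … (15 splits in total)
  {Fenby} + {North, Hadley, Vale, Milton}: 50 + 98 = 148  ← best
Best: vehicle 1 Maris → Fenby → Maris = 50; vehicle 2 Maris → North → Vale → Milton → Hadley → Maris = 98; combined 148.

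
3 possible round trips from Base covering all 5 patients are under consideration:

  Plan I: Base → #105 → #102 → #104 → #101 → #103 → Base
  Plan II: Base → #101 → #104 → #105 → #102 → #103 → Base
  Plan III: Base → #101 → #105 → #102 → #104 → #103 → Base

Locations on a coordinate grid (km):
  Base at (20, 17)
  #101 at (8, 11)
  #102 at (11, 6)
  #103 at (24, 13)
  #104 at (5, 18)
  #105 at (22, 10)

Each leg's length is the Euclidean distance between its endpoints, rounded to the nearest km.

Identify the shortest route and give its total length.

Plan I: 7 + 12 + 13 + 8 + 16 + 6 = 62
Plan II: 13 + 8 + 19 + 12 + 15 + 6 = 73
Plan III: 13 + 14 + 12 + 13 + 20 + 6 = 78

Shortest is Plan I, total 62 km.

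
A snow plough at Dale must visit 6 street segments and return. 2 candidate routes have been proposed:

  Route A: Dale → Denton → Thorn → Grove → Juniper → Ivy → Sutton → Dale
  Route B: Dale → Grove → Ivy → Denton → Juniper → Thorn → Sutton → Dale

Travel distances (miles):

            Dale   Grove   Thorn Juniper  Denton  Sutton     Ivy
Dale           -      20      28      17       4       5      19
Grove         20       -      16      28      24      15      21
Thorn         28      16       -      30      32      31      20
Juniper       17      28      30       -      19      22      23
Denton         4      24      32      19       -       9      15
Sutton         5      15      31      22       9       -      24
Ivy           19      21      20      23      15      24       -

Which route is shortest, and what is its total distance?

132 miles — Route A is the shortest.

Route A: 4 + 32 + 16 + 28 + 23 + 24 + 5 = 132
Route B: 20 + 21 + 15 + 19 + 30 + 31 + 5 = 141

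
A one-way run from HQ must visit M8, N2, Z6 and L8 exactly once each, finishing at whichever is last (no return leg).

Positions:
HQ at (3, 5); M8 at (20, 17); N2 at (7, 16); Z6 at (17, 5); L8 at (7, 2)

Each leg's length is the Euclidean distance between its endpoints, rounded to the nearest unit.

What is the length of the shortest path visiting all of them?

There are 4! = 24 possible orderings.
HQ - M8 - N2 - Z6 - L8: 21+13+15+10 = 59
HQ - M8 - N2 - L8 - Z6: 21+13+14+10 = 58
HQ - M8 - Z6 - N2 - L8: 21+12+15+14 = 62
HQ - M8 - Z6 - L8 - N2: 21+12+10+14 = 57
HQ - M8 - L8 - N2 - Z6: 21+20+14+15 = 70
HQ - M8 - L8 - Z6 - N2: 21+20+10+15 = 66
HQ - N2 - M8 - Z6 - L8: 12+13+12+10 = 47
HQ - N2 - M8 - L8 - Z6: 12+13+20+10 = 55
HQ - N2 - Z6 - M8 - L8: 12+15+12+20 = 59
HQ - N2 - Z6 - L8 - M8: 12+15+10+20 = 57
HQ - N2 - L8 - M8 - Z6: 12+14+20+12 = 58
HQ - N2 - L8 - Z6 - M8: 12+14+10+12 = 48
HQ - Z6 - M8 - N2 - L8: 14+12+13+14 = 53
HQ - Z6 - M8 - L8 - N2: 14+12+20+14 = 60
… (10 more)
HQ - L8 - Z6 - M8 - N2: 5+10+12+13 = 40  ← best
The minimum is 40.
One shortest path: HQ → L8 → Z6 → M8 → N2.

Shortest open route: 40.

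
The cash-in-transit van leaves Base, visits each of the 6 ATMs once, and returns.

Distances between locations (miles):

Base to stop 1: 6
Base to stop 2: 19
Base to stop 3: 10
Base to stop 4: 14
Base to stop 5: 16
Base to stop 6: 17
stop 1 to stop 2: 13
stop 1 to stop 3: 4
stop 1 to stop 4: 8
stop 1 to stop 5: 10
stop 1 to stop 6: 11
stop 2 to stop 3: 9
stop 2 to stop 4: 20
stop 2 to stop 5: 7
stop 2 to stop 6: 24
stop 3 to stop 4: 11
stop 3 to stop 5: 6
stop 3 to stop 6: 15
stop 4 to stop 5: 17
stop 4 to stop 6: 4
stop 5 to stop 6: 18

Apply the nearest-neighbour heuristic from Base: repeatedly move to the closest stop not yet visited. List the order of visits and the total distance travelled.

From Base: distances to unvisited — stop 1=6, stop 3=10, stop 4=14, stop 5=16, stop 6=17, stop 2=19. Nearest is stop 1 (6).
From stop 1: distances to unvisited — stop 3=4, stop 4=8, stop 5=10, stop 6=11, stop 2=13. Nearest is stop 3 (4).
From stop 3: distances to unvisited — stop 5=6, stop 2=9, stop 4=11, stop 6=15. Nearest is stop 5 (6).
From stop 5: distances to unvisited — stop 2=7, stop 4=17, stop 6=18. Nearest is stop 2 (7).
From stop 2: distances to unvisited — stop 4=20, stop 6=24. Nearest is stop 4 (20).
From stop 4: distances to unvisited — stop 6=4. Nearest is stop 6 (4).
Return stop 6→Base: 17.
Total = 6 + 4 + 6 + 7 + 20 + 4 + 17 = 64.

Nearest-neighbour total = 64 miles; route Base → stop 1 → stop 3 → stop 5 → stop 2 → stop 4 → stop 6 → Base.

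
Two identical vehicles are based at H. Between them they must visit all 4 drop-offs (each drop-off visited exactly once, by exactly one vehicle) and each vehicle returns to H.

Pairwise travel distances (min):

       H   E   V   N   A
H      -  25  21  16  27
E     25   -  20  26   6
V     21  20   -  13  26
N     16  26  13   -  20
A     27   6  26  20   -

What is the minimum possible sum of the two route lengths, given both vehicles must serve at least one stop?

There are 2^3 − 1 = 7 ways to divide the 4 stops into two non-empty groups. For each, the best each vehicle can do is its own shortest tour through its group:
  {E} + {V, N, A}: 50 + 81 = 131
  {V} + {E, N, A}: 42 + 67 = 109
  {E, V} + {N, A}: 66 + 63 = 129
  {N} + {E, V, A}: 32 + 74 = 106
  {E, N} + {V, A}: 67 + 74 = 141
  {V, N} + {E, A}: 50 + 58 = 108
  … (7 splits in total)
Best: vehicle 1 H → N → H = 32; vehicle 2 H → V → E → A → H = 74; combined 106.

Minimum combined distance: 106 min.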